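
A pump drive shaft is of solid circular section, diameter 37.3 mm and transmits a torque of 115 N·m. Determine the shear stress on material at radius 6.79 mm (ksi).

J = πd⁴/32 = π(0.0373)⁴/32 = 1.900×10^-7 m⁴.
Shear stress varies linearly with radius: τ = T·r/J = 115.0 × 0.00679 / 1.900×10^-7 = 4.109×10^6 Pa.

0.596 ksi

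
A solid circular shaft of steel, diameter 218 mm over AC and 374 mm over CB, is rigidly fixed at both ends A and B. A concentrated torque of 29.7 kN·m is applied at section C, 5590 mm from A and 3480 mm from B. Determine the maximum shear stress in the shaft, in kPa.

Compatibility: T_A·a/J_AC = T_B·b/J_CB with T_A + T_B = T₀.
J_AC = 2.22×10^-4 m⁴, J_CB = 1.92×10^-3 m⁴, so T_A = T₀·(J_AC/a)/((J_AC/a)+(J_CB/b)) = 1991 N·m, T_B = 27710 N·m.
τ in each portion: τ_AC = 9.79×10^5 Pa, τ_CB = 2.70×10^6 Pa; maximum is in CB.
τ_max = T_CB·r/J = 27710·0.187/1.92×10^-3 = 2.698×10^6 Pa.

2700 kPa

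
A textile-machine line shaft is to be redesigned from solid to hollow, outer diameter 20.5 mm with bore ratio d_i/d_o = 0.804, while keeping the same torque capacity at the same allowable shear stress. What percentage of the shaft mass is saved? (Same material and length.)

Equal τ_max and T ⇒ the solid shaft needs d_s³ = d_o³(1−k⁴), so d_s = 20.5·(1−0.804⁴)^(1/3) = 17.12 mm.
Area ratio A_h/A_s = d_o²(1−k²)/d_s² = (1−k²)/(1−k⁴)^(2/3) = 0.5072.
Mass saving = 1 − 0.5072 = 49.3 %.

49.3 %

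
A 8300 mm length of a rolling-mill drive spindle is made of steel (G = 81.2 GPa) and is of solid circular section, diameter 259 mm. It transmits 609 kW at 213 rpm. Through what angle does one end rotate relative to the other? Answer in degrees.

0.362°

ω = 2π·213/60 = 22.31 rad/s, so T = P/ω = 609×10³ / 22.31 = 27300 N·m.
J = πd⁴/32 = π(0.259)⁴/32 = 4.418×10^-4 m⁴.
θ = T·L/(G·J) = 27300 × 8.30 / (81.2×10⁹ × 4.418×10^-4) = 6.317×10^-3 rad.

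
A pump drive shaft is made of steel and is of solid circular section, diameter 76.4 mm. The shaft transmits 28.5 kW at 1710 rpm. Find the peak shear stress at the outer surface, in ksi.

ω = 2π·1710/60 = 179.1 rad/s, so T = P/ω = 28.5×10³ / 179.1 = 159.2 N·m.
J = πd⁴/32 = π(0.0764)⁴/32 = 3.345×10^-6 m⁴.
τ_max = T·r/J = 159.2 × 0.0382 / 3.345×10^-6 = 1.818×10^6 Pa.

0.264 ksi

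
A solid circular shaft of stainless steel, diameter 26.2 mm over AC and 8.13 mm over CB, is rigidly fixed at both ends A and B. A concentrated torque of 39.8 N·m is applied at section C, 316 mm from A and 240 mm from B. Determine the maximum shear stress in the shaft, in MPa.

Compatibility: T_A·a/J_AC = T_B·b/J_CB with T_A + T_B = T₀.
J_AC = 4.63×10^-8 m⁴, J_CB = 4.29×10^-10 m⁴, so T_A = T₀·(J_AC/a)/((J_AC/a)+(J_CB/b)) = 39.32 N·m, T_B = 0.4800 N·m.
τ in each portion: τ_AC = 1.11×10^7 Pa, τ_CB = 4.55×10^6 Pa; maximum is in AC.
τ_max = T_AC·r/J = 39.32·0.0131/4.63×10^-8 = 1.113×10^7 Pa.

11.1 MPa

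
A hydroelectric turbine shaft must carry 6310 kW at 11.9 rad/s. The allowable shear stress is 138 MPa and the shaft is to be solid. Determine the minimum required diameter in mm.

ω = 11.9 rad/s, so T = P/ω = 6310×10³ / 11.90 = 530300 N·m.
For a solid shaft τ_max = 16T/(πd³), so d = (16T/(π τ_allow))^(1/3) = (16·530300/(π·1.38×10^8))^(1/3) = 0.2695 m.

269 mm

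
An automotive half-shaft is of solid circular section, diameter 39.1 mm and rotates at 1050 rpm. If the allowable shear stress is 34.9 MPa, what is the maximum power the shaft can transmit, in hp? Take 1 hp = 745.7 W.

60.4 hp

J = πd⁴/32 = π(0.0391)⁴/32 = 2.295×10^-7 m⁴.
T_max = τ_allow·J/r = 3.49×10^7 × 2.295×10^-7 / 0.0196 = 409.6 N·m.
ω = 2π·1050/60 = 110.0 rad/s, so P_max = T_max·ω = 4.504×10^4 W.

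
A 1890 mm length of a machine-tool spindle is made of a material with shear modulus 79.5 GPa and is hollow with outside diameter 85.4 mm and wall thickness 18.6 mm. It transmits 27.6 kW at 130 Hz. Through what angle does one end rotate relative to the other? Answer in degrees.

0.00981°

ω = 2π·130 = 816.8 rad/s, so T = P/ω = 27.6×10³ / 816.8 = 33.79 N·m.
J = π(d_o⁴ − d_i⁴)/32 = π(0.0854⁴ − 0.0482⁴)/32 = 4.692×10^-6 m⁴.
θ = T·L/(G·J) = 33.79 × 1.89 / (79.5×10⁹ × 4.692×10^-6) = 1.712×10^-4 rad.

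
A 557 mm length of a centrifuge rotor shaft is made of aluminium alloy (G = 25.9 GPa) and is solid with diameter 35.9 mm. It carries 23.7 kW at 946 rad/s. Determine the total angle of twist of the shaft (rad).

0.00330 rad

ω = 946 rad/s, so T = P/ω = 23.7×10³ / 946.0 = 25.05 N·m.
J = πd⁴/32 = π(0.0359)⁴/32 = 1.631×10^-7 m⁴.
θ = T·L/(G·J) = 25.05 × 0.557 / (25.9×10⁹ × 1.631×10^-7) = 3.304×10^-3 rad.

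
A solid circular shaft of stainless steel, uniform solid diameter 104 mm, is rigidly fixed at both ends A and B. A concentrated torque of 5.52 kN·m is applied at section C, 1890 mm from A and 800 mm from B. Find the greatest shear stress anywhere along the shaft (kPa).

17600 kPa

With uniform GJ and both ends fixed, compatibility θ_AC = θ_CB gives T_A·a = T_B·b, together with T_A + T_B = T₀.
T_A = T₀·b/(a+b) = 5520·800/2690 = 1642 N·m; T_B = 3878 N·m.
τ in each portion: τ_AC = 7.43×10^6 Pa, τ_CB = 1.76×10^7 Pa; maximum is in CB.
τ_max = T_CB·r/J = 3878·0.0520/1.15×10^-5 = 1.756×10^7 Pa.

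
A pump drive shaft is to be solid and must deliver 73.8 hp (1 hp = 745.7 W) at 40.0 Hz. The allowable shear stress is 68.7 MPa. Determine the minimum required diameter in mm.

ω = 2π·40.0 = 251.3 rad/s, so T = P/ω = 73.8×745.7 / 251.3 = 219.0 N·m.
For a solid shaft τ_max = 16T/(πd³), so d = (16T/(π τ_allow))^(1/3) = (16·219.0/(π·6.87×10^7))^(1/3) = 0.02532 m.

25.3 mm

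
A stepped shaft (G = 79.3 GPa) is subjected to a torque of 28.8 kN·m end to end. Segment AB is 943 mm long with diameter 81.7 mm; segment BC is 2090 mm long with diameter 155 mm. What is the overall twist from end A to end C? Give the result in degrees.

J_AB = π(0.0817)⁴/32 = 4.37×10^-6 m⁴; J_BC = π(0.155)⁴/32 = 5.67×10^-5 m⁴.
θ = (T/G)·Σ L_i/J_i = (28800/79.3×10⁹)·(0.943/4.37×10^-6 + 2.09/5.67×10^-5) = 0.09169 rad.

5.25°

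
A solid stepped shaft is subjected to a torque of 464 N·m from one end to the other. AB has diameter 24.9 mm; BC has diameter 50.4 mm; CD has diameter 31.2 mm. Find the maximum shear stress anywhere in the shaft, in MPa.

153 MPa

Under the same torque, τ_max = 16T/(πd³) is largest where d is smallest — segment AB (d = 24.9 mm).
τ_max = 16·464.0/(π·(0.0249)³) = 1.531×10^8 Pa.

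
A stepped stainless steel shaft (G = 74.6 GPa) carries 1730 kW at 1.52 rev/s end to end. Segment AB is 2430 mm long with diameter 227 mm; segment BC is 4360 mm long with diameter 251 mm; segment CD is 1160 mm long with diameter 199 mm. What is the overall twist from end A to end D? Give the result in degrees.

3.90°

ω = 2π·1.52 = 9.550 rad/s, so T = P/ω = 1730×10³ / 9.550 = 181100 N·m.
J_AB = π(0.227)⁴/32 = 2.61×10^-4 m⁴; J_BC = π(0.251)⁴/32 = 3.90×10^-4 m⁴; J_CD = π(0.199)⁴/32 = 1.54×10^-4 m⁴.
θ = (T/G)·Σ L_i/J_i = (181100/74.6×10⁹)·(2.43/2.61×10^-4 + 4.36/3.90×10^-4 + 1.16/1.54×10^-4) = 0.06810 rad.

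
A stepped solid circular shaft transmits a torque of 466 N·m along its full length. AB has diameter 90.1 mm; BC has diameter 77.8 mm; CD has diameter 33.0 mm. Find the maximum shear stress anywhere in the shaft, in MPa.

Under the same torque, τ_max = 16T/(πd³) is largest where d is smallest — segment CD (d = 33.0 mm).
τ_max = 16·466.0/(π·(0.0330)³) = 6.604×10^7 Pa.

66.0 MPa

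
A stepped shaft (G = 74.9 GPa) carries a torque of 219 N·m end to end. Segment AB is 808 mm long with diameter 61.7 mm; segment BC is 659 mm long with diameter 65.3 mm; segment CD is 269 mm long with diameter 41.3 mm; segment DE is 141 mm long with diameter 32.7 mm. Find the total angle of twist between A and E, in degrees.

J_AB = π(0.0617)⁴/32 = 1.42×10^-6 m⁴; J_BC = π(0.0653)⁴/32 = 1.79×10^-6 m⁴; J_CD = π(0.0413)⁴/32 = 2.86×10^-7 m⁴; J_DE = π(0.0327)⁴/32 = 1.12×10^-7 m⁴.
θ = (T/G)·Σ L_i/J_i = (219.0/74.9×10⁹)·(0.808/1.42×10^-6 + 0.659/1.79×10^-6 + 0.269/2.86×10^-7 + 0.141/1.12×10^-7) = 9.166×10^-3 rad.

0.525°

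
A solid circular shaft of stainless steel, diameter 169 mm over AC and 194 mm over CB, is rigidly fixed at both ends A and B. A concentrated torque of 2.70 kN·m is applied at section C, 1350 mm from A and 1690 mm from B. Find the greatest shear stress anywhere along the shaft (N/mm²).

Compatibility: T_A·a/J_AC = T_B·b/J_CB with T_A + T_B = T₀.
J_AC = 8.01×10^-5 m⁴, J_CB = 1.39×10^-4 m⁴, so T_A = T₀·(J_AC/a)/((J_AC/a)+(J_CB/b)) = 1131 N·m, T_B = 1569 N·m.
τ in each portion: τ_AC = 1.19×10^6 Pa, τ_CB = 1.09×10^6 Pa; maximum is in AC.
τ_max = T_AC·r/J = 1131·0.0845/8.01×10^-5 = 1.193×10^6 Pa.

1.19 N/mm²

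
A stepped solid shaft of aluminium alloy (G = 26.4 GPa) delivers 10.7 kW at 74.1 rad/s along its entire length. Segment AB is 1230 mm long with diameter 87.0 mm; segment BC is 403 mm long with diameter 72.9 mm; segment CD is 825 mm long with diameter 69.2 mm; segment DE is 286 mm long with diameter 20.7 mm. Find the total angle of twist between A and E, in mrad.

90.8 mrad

ω = 74.1 rad/s, so T = P/ω = 10.7×10³ / 74.10 = 144.4 N·m.
J_AB = π(0.0870)⁴/32 = 5.62×10^-6 m⁴; J_BC = π(0.0729)⁴/32 = 2.77×10^-6 m⁴; J_CD = π(0.0692)⁴/32 = 2.25×10^-6 m⁴; J_DE = π(0.0207)⁴/32 = 1.80×10^-8 m⁴.
θ = (T/G)·Σ L_i/J_i = (144.4/26.4×10⁹)·(1.23/5.62×10^-6 + 0.403/2.77×10^-6 + 0.825/2.25×10^-6 + 0.286/1.80×10^-8) = 0.09078 rad.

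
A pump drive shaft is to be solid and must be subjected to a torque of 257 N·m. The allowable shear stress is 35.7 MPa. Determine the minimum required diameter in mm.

33.2 mm

For a solid shaft τ_max = 16T/(πd³), so d = (16T/(π τ_allow))^(1/3) = (16·257.0/(π·3.57×10^7))^(1/3) = 0.03322 m.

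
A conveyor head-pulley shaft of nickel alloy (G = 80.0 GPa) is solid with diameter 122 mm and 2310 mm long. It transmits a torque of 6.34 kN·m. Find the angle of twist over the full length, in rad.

0.00842 rad

J = πd⁴/32 = π(0.122)⁴/32 = 2.175×10^-5 m⁴.
θ = T·L/(G·J) = 6340 × 2.31 / (80.0×10⁹ × 2.175×10^-5) = 8.417×10^-3 rad.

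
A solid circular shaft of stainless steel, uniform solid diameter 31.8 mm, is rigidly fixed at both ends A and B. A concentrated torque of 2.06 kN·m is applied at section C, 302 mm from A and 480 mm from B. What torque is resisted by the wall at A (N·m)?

With uniform GJ and both ends fixed, compatibility θ_AC = θ_CB gives T_A·a = T_B·b, together with T_A + T_B = T₀.
T_A = T₀·b/(a+b) = 2060·480/782.0 = 1264 N·m; T_B = 795.5 N·m.

1260 N·m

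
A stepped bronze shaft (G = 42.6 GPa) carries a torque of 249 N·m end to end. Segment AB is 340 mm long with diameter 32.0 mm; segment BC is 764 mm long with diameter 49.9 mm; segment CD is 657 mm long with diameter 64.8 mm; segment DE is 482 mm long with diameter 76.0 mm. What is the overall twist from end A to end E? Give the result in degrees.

1.70°

J_AB = π(0.0320)⁴/32 = 1.03×10^-7 m⁴; J_BC = π(0.0499)⁴/32 = 6.09×10^-7 m⁴; J_CD = π(0.0648)⁴/32 = 1.73×10^-6 m⁴; J_DE = π(0.0760)⁴/32 = 3.28×10^-6 m⁴.
θ = (T/G)·Σ L_i/J_i = (249.0/42.6×10⁹)·(0.340/1.03×10^-7 + 0.764/6.09×10^-7 + 0.657/1.73×10^-6 + 0.482/3.28×10^-6) = 0.02972 rad.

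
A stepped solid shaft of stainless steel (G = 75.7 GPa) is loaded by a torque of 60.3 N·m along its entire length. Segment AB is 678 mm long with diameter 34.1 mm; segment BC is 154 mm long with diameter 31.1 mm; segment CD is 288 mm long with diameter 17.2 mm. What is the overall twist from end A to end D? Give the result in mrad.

J_AB = π(0.0341)⁴/32 = 1.33×10^-7 m⁴; J_BC = π(0.0311)⁴/32 = 9.18×10^-8 m⁴; J_CD = π(0.0172)⁴/32 = 8.59×10^-9 m⁴.
θ = (T/G)·Σ L_i/J_i = (60.30/75.7×10⁹)·(0.678/1.33×10^-7 + 0.154/9.18×10^-8 + 0.288/8.59×10^-9) = 0.03210 rad.

32.1 mrad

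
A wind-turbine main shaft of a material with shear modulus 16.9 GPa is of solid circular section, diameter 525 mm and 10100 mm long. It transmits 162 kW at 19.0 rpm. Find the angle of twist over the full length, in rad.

0.00652 rad

ω = 2π·19.0/60 = 1.990 rad/s, so T = P/ω = 162×10³ / 1.990 = 81420 N·m.
J = πd⁴/32 = π(0.525)⁴/32 = 7.458×10^-3 m⁴.
θ = T·L/(G·J) = 81420 × 10.1 / (16.9×10⁹ × 7.458×10^-3) = 6.524×10^-3 rad.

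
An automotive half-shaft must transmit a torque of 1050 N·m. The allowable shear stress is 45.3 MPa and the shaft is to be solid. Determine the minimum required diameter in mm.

49.1 mm

For a solid shaft τ_max = 16T/(πd³), so d = (16T/(π τ_allow))^(1/3) = (16·1050/(π·4.53×10^7))^(1/3) = 0.04906 m.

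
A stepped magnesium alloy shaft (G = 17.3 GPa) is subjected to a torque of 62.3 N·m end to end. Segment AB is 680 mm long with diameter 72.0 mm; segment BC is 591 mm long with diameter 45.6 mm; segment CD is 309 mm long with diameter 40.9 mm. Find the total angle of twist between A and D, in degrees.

0.573°

J_AB = π(0.0720)⁴/32 = 2.64×10^-6 m⁴; J_BC = π(0.0456)⁴/32 = 4.24×10^-7 m⁴; J_CD = π(0.0409)⁴/32 = 2.75×10^-7 m⁴.
θ = (T/G)·Σ L_i/J_i = (62.30/17.3×10⁹)·(0.680/2.64×10^-6 + 0.591/4.24×10^-7 + 0.309/2.75×10^-7) = 9.992×10^-3 rad.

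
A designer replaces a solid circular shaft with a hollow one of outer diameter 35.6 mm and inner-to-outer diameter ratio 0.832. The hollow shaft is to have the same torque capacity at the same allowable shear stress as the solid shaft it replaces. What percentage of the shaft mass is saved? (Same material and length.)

52.5 %

Equal τ_max and T ⇒ the solid shaft needs d_s³ = d_o³(1−k⁴), so d_s = 35.6·(1−0.832⁴)^(1/3) = 28.64 mm.
Area ratio A_h/A_s = d_o²(1−k²)/d_s² = (1−k²)/(1−k⁴)^(2/3) = 0.4755.
Mass saving = 1 − 0.4755 = 52.5 %.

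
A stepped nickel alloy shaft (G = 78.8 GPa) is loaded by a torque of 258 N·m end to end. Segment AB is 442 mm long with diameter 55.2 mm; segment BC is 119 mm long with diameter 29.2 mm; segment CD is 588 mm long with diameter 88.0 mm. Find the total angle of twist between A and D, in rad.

0.00737 rad

J_AB = π(0.0552)⁴/32 = 9.11×10^-7 m⁴; J_BC = π(0.0292)⁴/32 = 7.14×10^-8 m⁴; J_CD = π(0.0880)⁴/32 = 5.89×10^-6 m⁴.
θ = (T/G)·Σ L_i/J_i = (258.0/78.8×10⁹)·(0.442/9.11×10^-7 + 0.119/7.14×10^-8 + 0.588/5.89×10^-6) = 7.374×10^-3 rad.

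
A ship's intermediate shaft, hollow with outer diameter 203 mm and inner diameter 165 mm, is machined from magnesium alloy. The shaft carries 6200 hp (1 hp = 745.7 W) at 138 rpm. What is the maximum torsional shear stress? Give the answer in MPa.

346 MPa

ω = 2π·138/60 = 14.45 rad/s, so T = P/ω = 6200×745.7 / 14.45 = 319900 N·m.
J = π(d_o⁴ − d_i⁴)/32 = π(0.203⁴ − 0.165⁴)/32 = 9.395×10^-5 m⁴.
τ_max = T·r/J = 319900 × 0.102 / 9.395×10^-5 = 3.456×10^8 Pa.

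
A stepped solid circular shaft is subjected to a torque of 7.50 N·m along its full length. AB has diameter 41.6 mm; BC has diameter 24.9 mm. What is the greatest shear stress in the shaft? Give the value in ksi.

Under the same torque, τ_max = 16T/(πd³) is largest where d is smallest — segment BC (d = 24.9 mm).
τ_max = 16·7.500/(π·(0.0249)³) = 2.474×10^6 Pa.

0.359 ksi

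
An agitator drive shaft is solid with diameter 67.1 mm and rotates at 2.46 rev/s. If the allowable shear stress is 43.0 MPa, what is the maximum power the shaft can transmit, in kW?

39.4 kW

J = πd⁴/32 = π(0.0671)⁴/32 = 1.990×10^-6 m⁴.
T_max = τ_allow·J/r = 4.30×10^7 × 1.990×10^-6 / 0.0335 = 2551 N·m.
ω = 2π·2.46 = 15.46 rad/s, so P_max = T_max·ω = 3.943×10^4 W.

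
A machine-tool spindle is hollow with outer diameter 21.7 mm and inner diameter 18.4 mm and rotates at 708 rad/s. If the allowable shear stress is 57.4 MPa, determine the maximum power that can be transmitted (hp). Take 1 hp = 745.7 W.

J = π(d_o⁴ − d_i⁴)/32 = π(0.0217⁴ − 0.0184⁴)/32 = 1.052×10^-8 m⁴.
T_max = τ_allow·J/r = 5.74×10^7 × 1.052×10^-8 / 0.0109 = 55.63 N·m.
ω = 708 rad/s, so P_max = T_max·ω = 3.939×10^4 W.

52.8 hp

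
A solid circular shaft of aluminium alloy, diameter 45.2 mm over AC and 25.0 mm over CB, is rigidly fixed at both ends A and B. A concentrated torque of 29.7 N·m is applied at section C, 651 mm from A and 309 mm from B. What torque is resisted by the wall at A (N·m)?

Compatibility: T_A·a/J_AC = T_B·b/J_CB with T_A + T_B = T₀.
J_AC = 4.10×10^-7 m⁴, J_CB = 3.83×10^-8 m⁴, so T_A = T₀·(J_AC/a)/((J_AC/a)+(J_CB/b)) = 24.81 N·m, T_B = 4.891 N·m.

24.8 N·m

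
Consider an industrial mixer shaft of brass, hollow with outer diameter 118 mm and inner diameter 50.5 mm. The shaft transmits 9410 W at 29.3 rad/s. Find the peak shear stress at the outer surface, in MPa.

1.03 MPa

ω = 29.3 rad/s, so T = P/ω = 9410 / 29.30 = 321.2 N·m.
J = π(d_o⁴ − d_i⁴)/32 = π(0.118⁴ − 0.0505⁴)/32 = 1.840×10^-5 m⁴.
τ_max = T·r/J = 321.2 × 0.0590 / 1.840×10^-5 = 1.030×10^6 Pa.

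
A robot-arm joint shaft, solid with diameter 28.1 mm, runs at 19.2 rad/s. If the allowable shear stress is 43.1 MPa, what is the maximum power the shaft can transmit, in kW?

J = πd⁴/32 = π(0.0281)⁴/32 = 6.121×10^-8 m⁴.
T_max = τ_allow·J/r = 4.31×10^7 × 6.121×10^-8 / 0.0140 = 187.8 N·m.
ω = 19.2 rad/s, so P_max = T_max·ω = 3605 W.

3.61 kW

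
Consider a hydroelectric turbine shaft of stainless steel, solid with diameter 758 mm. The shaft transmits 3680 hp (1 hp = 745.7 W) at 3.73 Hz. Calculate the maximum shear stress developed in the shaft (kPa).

1370 kPa

ω = 2π·3.73 = 23.44 rad/s, so T = P/ω = 3680×745.7 / 23.44 = 117100 N·m.
J = πd⁴/32 = π(0.758)⁴/32 = 0.03241 m⁴.
τ_max = T·r/J = 117100 × 0.379 / 0.03241 = 1.369×10^6 Pa.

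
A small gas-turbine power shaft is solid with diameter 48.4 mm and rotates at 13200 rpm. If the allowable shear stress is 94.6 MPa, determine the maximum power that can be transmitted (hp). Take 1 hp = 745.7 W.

J = πd⁴/32 = π(0.0484)⁴/32 = 5.387×10^-7 m⁴.
T_max = τ_allow·J/r = 9.46×10^7 × 5.387×10^-7 / 0.0242 = 2106 N·m.
ω = 2π·13200/60 = 1382 rad/s, so P_max = T_max·ω = 2.911×10^6 W.

3900 hp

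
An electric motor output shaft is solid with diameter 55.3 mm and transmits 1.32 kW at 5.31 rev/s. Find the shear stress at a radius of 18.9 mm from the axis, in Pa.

ω = 2π·5.31 = 33.36 rad/s, so T = P/ω = 1.32×10³ / 33.36 = 39.56 N·m.
J = πd⁴/32 = π(0.0553)⁴/32 = 9.181×10^-7 m⁴.
Shear stress varies linearly with radius: τ = T·r/J = 39.56 × 0.0189 / 9.181×10^-7 = 8.144×10^5 Pa.

814000 Pa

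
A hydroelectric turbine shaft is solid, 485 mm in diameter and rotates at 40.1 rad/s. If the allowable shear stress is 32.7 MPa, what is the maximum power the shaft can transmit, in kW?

J = πd⁴/32 = π(0.485)⁴/32 = 5.432×10^-3 m⁴.
T_max = τ_allow·J/r = 3.27×10^7 × 5.432×10^-3 / 0.242 = 732500 N·m.
ω = 40.1 rad/s, so P_max = T_max·ω = 2.937×10^7 W.

29400 kW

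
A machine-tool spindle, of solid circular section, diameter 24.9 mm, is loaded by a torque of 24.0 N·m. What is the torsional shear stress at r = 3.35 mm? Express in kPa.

2130 kPa

J = πd⁴/32 = π(0.0249)⁴/32 = 3.774×10^-8 m⁴.
Shear stress varies linearly with radius: τ = T·r/J = 24.00 × 0.00335 / 3.774×10^-8 = 2.130×10^6 Pa.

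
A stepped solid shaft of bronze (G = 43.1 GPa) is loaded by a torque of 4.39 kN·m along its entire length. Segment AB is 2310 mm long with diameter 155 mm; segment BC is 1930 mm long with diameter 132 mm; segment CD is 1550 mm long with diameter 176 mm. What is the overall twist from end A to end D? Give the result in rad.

J_AB = π(0.155)⁴/32 = 5.67×10^-5 m⁴; J_BC = π(0.132)⁴/32 = 2.98×10^-5 m⁴; J_CD = π(0.176)⁴/32 = 9.42×10^-5 m⁴.
θ = (T/G)·Σ L_i/J_i = (4390/43.1×10⁹)·(2.31/5.67×10^-5 + 1.93/2.98×10^-5 + 1.55/9.42×10^-5) = 0.01242 rad.

0.0124 rad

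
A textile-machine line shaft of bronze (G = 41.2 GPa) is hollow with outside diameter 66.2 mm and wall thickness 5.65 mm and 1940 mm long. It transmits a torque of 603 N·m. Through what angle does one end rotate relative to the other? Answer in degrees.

J = π(d_o⁴ − d_i⁴)/32 = π(0.0662⁴ − 0.0549⁴)/32 = 9.937×10^-7 m⁴.
θ = T·L/(G·J) = 603.0 × 1.94 / (41.2×10⁹ × 9.937×10^-7) = 0.02857 rad.

1.64°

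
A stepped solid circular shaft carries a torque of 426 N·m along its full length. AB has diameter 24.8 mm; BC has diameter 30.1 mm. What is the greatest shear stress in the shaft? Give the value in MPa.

Under the same torque, τ_max = 16T/(πd³) is largest where d is smallest — segment AB (d = 24.8 mm).
τ_max = 16·426.0/(π·(0.0248)³) = 1.422×10^8 Pa.

142 MPa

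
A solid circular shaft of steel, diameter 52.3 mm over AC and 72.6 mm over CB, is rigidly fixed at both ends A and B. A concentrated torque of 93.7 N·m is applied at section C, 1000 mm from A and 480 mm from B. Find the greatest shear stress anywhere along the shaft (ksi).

0.160 ksi

Compatibility: T_A·a/J_AC = T_B·b/J_CB with T_A + T_B = T₀.
J_AC = 7.35×10^-7 m⁴, J_CB = 2.73×10^-6 m⁴, so T_A = T₀·(J_AC/a)/((J_AC/a)+(J_CB/b)) = 10.73 N·m, T_B = 82.97 N·m.
τ in each portion: τ_AC = 3.82×10^5 Pa, τ_CB = 1.10×10^6 Pa; maximum is in CB.
τ_max = T_CB·r/J = 82.97·0.0363/2.73×10^-6 = 1.104×10^6 Pa.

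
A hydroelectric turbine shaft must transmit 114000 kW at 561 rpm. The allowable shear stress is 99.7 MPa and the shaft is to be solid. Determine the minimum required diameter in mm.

ω = 2π·561/60 = 58.75 rad/s, so T = P/ω = 114000×10³ / 58.75 = 1.940e6 N·m.
For a solid shaft τ_max = 16T/(πd³), so d = (16T/(π τ_allow))^(1/3) = (16·1.940e6/(π·9.97×10^7))^(1/3) = 0.4628 m.

463 mm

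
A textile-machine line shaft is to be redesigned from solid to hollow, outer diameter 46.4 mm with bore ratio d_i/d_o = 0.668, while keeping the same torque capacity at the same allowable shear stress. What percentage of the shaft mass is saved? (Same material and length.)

35.8 %

Equal τ_max and T ⇒ the solid shaft needs d_s³ = d_o³(1−k⁴), so d_s = 46.4·(1−0.668⁴)^(1/3) = 43.09 mm.
Area ratio A_h/A_s = d_o²(1−k²)/d_s² = (1−k²)/(1−k⁴)^(2/3) = 0.6421.
Mass saving = 1 − 0.6421 = 35.8 %.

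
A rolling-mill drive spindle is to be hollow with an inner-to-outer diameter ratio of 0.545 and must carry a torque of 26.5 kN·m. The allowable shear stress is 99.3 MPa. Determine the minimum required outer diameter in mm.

114 mm

For a hollow shaft with d_i/d_o = 0.545: τ_max = 16T/(π d_o³ (1−k⁴)), so d_o = [16T/(π τ_allow (1−k⁴))]^(1/3) = [16·26500/(π·9.93×10^7·0.9118)]^(1/3) = 0.1142 m.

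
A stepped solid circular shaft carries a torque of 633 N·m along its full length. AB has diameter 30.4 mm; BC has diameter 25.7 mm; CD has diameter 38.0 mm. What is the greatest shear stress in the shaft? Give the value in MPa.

Under the same torque, τ_max = 16T/(πd³) is largest where d is smallest — segment BC (d = 25.7 mm).
τ_max = 16·633.0/(π·(0.0257)³) = 1.899×10^8 Pa.

190 MPa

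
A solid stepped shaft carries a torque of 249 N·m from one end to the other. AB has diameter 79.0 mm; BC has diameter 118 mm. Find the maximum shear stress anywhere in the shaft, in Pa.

Under the same torque, τ_max = 16T/(πd³) is largest where d is smallest — segment AB (d = 79.0 mm).
τ_max = 16·249.0/(π·(0.0790)³) = 2.572×10^6 Pa.

2.57e6 Pa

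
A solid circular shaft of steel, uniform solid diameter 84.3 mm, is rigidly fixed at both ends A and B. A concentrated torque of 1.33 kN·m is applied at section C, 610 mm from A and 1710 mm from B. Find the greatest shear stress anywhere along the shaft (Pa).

8.33e6 Pa

With uniform GJ and both ends fixed, compatibility θ_AC = θ_CB gives T_A·a = T_B·b, together with T_A + T_B = T₀.
T_A = T₀·b/(a+b) = 1330·1710/2320 = 980.3 N·m; T_B = 349.7 N·m.
τ in each portion: τ_AC = 8.33×10^6 Pa, τ_CB = 2.97×10^6 Pa; maximum is in AC.
τ_max = T_AC·r/J = 980.3·0.0421/4.96×10^-6 = 8.334×10^6 Pa.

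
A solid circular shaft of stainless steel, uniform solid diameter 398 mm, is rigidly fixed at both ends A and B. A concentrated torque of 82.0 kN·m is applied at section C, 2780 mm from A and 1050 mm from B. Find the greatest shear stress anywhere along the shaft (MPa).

With uniform GJ and both ends fixed, compatibility θ_AC = θ_CB gives T_A·a = T_B·b, together with T_A + T_B = T₀.
T_A = T₀·b/(a+b) = 82000·1050/3830 = 22480 N·m; T_B = 59520 N·m.
τ in each portion: τ_AC = 1.82×10^6 Pa, τ_CB = 4.81×10^6 Pa; maximum is in CB.
τ_max = T_CB·r/J = 59520·0.199/2.46×10^-3 = 4.808×10^6 Pa.

4.81 MPa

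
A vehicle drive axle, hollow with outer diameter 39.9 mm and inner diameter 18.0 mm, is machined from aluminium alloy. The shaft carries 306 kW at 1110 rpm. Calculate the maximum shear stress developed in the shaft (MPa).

ω = 2π·1110/60 = 116.2 rad/s, so T = P/ω = 306×10³ / 116.2 = 2633 N·m.
J = π(d_o⁴ − d_i⁴)/32 = π(0.0399⁴ − 0.0180⁴)/32 = 2.385×10^-7 m⁴.
τ_max = T·r/J = 2633 × 0.0199 / 2.385×10^-7 = 2.202×10^8 Pa.

220 MPa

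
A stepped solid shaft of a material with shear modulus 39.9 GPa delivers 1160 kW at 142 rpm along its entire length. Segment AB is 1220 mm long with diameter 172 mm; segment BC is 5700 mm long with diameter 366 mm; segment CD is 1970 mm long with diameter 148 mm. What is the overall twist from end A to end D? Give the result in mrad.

ω = 2π·142/60 = 14.87 rad/s, so T = P/ω = 1160×10³ / 14.87 = 78010 N·m.
J_AB = π(0.172)⁴/32 = 8.59×10^-5 m⁴; J_BC = π(0.366)⁴/32 = 1.76×10^-3 m⁴; J_CD = π(0.148)⁴/32 = 4.71×10^-5 m⁴.
θ = (T/G)·Σ L_i/J_i = (78010/39.9×10⁹)·(1.22/8.59×10^-5 + 5.70/1.76×10^-3 + 1.97/4.71×10^-5) = 0.1159 rad.

116 mrad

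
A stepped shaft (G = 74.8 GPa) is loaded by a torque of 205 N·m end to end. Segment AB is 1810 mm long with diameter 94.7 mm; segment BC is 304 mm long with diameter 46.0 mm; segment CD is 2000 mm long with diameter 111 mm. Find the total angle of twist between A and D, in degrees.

0.166°

J_AB = π(0.0947)⁴/32 = 7.90×10^-6 m⁴; J_BC = π(0.0460)⁴/32 = 4.40×10^-7 m⁴; J_CD = π(0.111)⁴/32 = 1.49×10^-5 m⁴.
θ = (T/G)·Σ L_i/J_i = (205.0/74.8×10⁹)·(1.81/7.90×10^-6 + 0.304/4.40×10^-7 + 2.00/1.49×10^-5) = 2.891×10^-3 rad.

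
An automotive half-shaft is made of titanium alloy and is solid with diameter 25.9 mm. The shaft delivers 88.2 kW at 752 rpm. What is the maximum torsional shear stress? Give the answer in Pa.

3.28e8 Pa

ω = 2π·752/60 = 78.75 rad/s, so T = P/ω = 88.2×10³ / 78.75 = 1120 N·m.
J = πd⁴/32 = π(0.0259)⁴/32 = 4.418×10^-8 m⁴.
τ_max = T·r/J = 1120 × 0.0129 / 4.418×10^-8 = 3.283×10^8 Pa.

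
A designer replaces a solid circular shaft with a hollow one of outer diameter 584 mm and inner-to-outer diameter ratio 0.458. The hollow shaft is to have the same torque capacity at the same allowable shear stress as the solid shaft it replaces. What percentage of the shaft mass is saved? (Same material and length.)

18.6 %

Equal τ_max and T ⇒ the solid shaft needs d_s³ = d_o³(1−k⁴), so d_s = 584·(1−0.458⁴)^(1/3) = 575.3 mm.
Area ratio A_h/A_s = d_o²(1−k²)/d_s² = (1−k²)/(1−k⁴)^(2/3) = 0.8143.
Mass saving = 1 − 0.8143 = 18.6 %.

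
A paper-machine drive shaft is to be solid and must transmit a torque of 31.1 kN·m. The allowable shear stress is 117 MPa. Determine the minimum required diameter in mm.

111 mm

For a solid shaft τ_max = 16T/(πd³), so d = (16T/(π τ_allow))^(1/3) = (16·31100/(π·1.17×10^8))^(1/3) = 0.1106 m.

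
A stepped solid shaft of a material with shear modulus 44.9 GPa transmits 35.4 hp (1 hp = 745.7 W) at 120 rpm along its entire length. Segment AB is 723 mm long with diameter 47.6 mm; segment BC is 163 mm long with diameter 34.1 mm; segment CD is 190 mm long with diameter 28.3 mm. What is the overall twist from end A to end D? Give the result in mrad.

ω = 2π·120/60 = 12.57 rad/s, so T = P/ω = 35.4×745.7 / 12.57 = 2101 N·m.
J_AB = π(0.0476)⁴/32 = 5.04×10^-7 m⁴; J_BC = π(0.0341)⁴/32 = 1.33×10^-7 m⁴; J_CD = π(0.0283)⁴/32 = 6.30×10^-8 m⁴.
θ = (T/G)·Σ L_i/J_i = (2101/44.9×10⁹)·(0.723/5.04×10^-7 + 0.163/1.33×10^-7 + 0.190/6.30×10^-8) = 0.2657 rad.

266 mrad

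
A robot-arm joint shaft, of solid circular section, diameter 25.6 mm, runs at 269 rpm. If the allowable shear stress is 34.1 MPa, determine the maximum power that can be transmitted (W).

3160 W

J = πd⁴/32 = π(0.0256)⁴/32 = 4.217×10^-8 m⁴.
T_max = τ_allow·J/r = 3.41×10^7 × 4.217×10^-8 / 0.0128 = 112.3 N·m.
ω = 2π·269/60 = 28.17 rad/s, so P_max = T_max·ω = 3164 W.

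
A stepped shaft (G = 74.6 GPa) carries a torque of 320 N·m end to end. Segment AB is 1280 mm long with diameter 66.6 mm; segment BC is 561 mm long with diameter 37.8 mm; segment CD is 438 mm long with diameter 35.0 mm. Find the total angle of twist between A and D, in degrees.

J_AB = π(0.0666)⁴/32 = 1.93×10^-6 m⁴; J_BC = π(0.0378)⁴/32 = 2.00×10^-7 m⁴; J_CD = π(0.0350)⁴/32 = 1.47×10^-7 m⁴.
θ = (T/G)·Σ L_i/J_i = (320.0/74.6×10⁹)·(1.28/1.93×10^-6 + 0.561/2.00×10^-7 + 0.438/1.47×10^-7) = 0.02760 rad.

1.58°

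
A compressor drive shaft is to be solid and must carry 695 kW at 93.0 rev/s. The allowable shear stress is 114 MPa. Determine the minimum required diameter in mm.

37.6 mm

ω = 2π·93.0 = 584.3 rad/s, so T = P/ω = 695×10³ / 584.3 = 1189 N·m.
For a solid shaft τ_max = 16T/(πd³), so d = (16T/(π τ_allow))^(1/3) = (16·1189/(π·1.14×10^8))^(1/3) = 0.03759 m.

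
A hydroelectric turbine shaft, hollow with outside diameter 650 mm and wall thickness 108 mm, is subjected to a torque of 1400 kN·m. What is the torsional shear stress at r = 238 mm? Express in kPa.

J = π(d_o⁴ − d_i⁴)/32 = π(0.650⁴ − 0.434⁴)/32 = 0.01404 m⁴.
Shear stress varies linearly with radius: τ = T·r/J = 1.400e6 × 0.238 / 0.01404 = 2.373×10^7 Pa.

23700 kPa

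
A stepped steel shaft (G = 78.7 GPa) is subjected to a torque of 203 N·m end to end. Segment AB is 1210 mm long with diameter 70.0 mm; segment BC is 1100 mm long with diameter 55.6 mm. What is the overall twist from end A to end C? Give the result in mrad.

4.35 mrad

J_AB = π(0.0700)⁴/32 = 2.36×10^-6 m⁴; J_BC = π(0.0556)⁴/32 = 9.38×10^-7 m⁴.
θ = (T/G)·Σ L_i/J_i = (203.0/78.7×10⁹)·(1.21/2.36×10^-6 + 1.10/9.38×10^-7) = 4.348×10^-3 rad.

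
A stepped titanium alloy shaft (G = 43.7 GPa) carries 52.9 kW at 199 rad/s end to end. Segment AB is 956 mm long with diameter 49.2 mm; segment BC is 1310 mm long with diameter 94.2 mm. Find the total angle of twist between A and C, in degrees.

0.638°

ω = 199 rad/s, so T = P/ω = 52.9×10³ / 199.0 = 265.8 N·m.
J_AB = π(0.0492)⁴/32 = 5.75×10^-7 m⁴; J_BC = π(0.0942)⁴/32 = 7.73×10^-6 m⁴.
θ = (T/G)·Σ L_i/J_i = (265.8/43.7×10⁹)·(0.956/5.75×10^-7 + 1.31/7.73×10^-6) = 0.01114 rad.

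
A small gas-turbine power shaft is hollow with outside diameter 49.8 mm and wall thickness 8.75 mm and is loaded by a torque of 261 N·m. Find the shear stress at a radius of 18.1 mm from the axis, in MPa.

9.51 MPa

J = π(d_o⁴ − d_i⁴)/32 = π(0.0498⁴ − 0.0323⁴)/32 = 4.970×10^-7 m⁴.
Shear stress varies linearly with radius: τ = T·r/J = 261.0 × 0.0181 / 4.970×10^-7 = 9.506×10^6 Pa.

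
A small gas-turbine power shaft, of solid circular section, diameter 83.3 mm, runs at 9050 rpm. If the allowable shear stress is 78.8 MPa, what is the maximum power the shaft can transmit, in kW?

J = πd⁴/32 = π(0.0833)⁴/32 = 4.727×10^-6 m⁴.
T_max = τ_allow·J/r = 7.88×10^7 × 4.727×10^-6 / 0.0416 = 8943 N·m.
ω = 2π·9050/60 = 947.7 rad/s, so P_max = T_max·ω = 8.476×10^6 W.

8480 kW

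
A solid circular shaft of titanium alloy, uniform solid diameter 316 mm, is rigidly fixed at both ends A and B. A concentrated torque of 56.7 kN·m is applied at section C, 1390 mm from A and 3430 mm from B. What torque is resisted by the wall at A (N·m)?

With uniform GJ and both ends fixed, compatibility θ_AC = θ_CB gives T_A·a = T_B·b, together with T_A + T_B = T₀.
T_A = T₀·b/(a+b) = 56700·3430/4820 = 40350 N·m; T_B = 16350 N·m.

40300 N·m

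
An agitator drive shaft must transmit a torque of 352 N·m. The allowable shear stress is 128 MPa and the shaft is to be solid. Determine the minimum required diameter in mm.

For a solid shaft τ_max = 16T/(πd³), so d = (16T/(π τ_allow))^(1/3) = (16·352.0/(π·1.28×10^8))^(1/3) = 0.02410 m.

24.1 mm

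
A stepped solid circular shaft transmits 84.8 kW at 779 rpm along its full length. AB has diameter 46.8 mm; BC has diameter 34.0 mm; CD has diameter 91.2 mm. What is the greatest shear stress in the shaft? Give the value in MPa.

135 MPa

ω = 2π·779/60 = 81.58 rad/s, so T = P/ω = 84.8×10³ / 81.58 = 1040 N·m.
Under the same torque, τ_max = 16T/(πd³) is largest where d is smallest — segment BC (d = 34.0 mm).
τ_max = 16·1040/(π·(0.0340)³) = 1.347×10^8 Pa.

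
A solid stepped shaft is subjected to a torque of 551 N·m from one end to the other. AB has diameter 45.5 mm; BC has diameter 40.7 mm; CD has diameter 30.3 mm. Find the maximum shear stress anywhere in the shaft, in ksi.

Under the same torque, τ_max = 16T/(πd³) is largest where d is smallest — segment CD (d = 30.3 mm).
τ_max = 16·551.0/(π·(0.0303)³) = 1.009×10^8 Pa.

14.6 ksi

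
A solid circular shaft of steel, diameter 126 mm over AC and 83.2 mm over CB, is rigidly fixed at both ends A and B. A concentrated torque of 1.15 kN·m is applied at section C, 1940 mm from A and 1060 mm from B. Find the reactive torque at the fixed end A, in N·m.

Compatibility: T_A·a/J_AC = T_B·b/J_CB with T_A + T_B = T₀.
J_AC = 2.47×10^-5 m⁴, J_CB = 4.70×10^-6 m⁴, so T_A = T₀·(J_AC/a)/((J_AC/a)+(J_CB/b)) = 853.2 N·m, T_B = 296.8 N·m.

853 N·m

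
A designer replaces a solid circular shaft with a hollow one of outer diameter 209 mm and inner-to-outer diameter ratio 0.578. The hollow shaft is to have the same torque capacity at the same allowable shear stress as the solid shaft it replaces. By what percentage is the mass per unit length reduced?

Equal τ_max and T ⇒ the solid shaft needs d_s³ = d_o³(1−k⁴), so d_s = 209·(1−0.578⁴)^(1/3) = 200.9 mm.
Area ratio A_h/A_s = d_o²(1−k²)/d_s² = (1−k²)/(1−k⁴)^(2/3) = 0.7206.
Mass saving = 1 − 0.7206 = 27.9 %.

27.9 %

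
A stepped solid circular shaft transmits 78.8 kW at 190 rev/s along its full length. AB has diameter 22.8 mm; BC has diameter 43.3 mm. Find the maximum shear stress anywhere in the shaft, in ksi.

ω = 2π·190 = 1194 rad/s, so T = P/ω = 78.8×10³ / 1194 = 66.01 N·m.
Under the same torque, τ_max = 16T/(πd³) is largest where d is smallest — segment AB (d = 22.8 mm).
τ_max = 16·66.01/(π·(0.0228)³) = 2.836×10^7 Pa.

4.11 ksi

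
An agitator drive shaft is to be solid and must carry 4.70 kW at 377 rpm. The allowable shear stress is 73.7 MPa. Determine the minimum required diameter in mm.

20.2 mm

ω = 2π·377/60 = 39.48 rad/s, so T = P/ω = 4.70×10³ / 39.48 = 119.0 N·m.
For a solid shaft τ_max = 16T/(πd³), so d = (16T/(π τ_allow))^(1/3) = (16·119.0/(π·7.37×10^7))^(1/3) = 0.02019 m.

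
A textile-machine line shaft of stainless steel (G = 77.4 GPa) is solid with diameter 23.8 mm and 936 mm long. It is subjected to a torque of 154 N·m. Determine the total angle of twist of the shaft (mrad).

J = πd⁴/32 = π(0.0238)⁴/32 = 3.150×10^-8 m⁴.
θ = T·L/(G·J) = 154.0 × 0.936 / (77.4×10⁹ × 3.150×10^-8) = 0.05912 rad.

59.1 mrad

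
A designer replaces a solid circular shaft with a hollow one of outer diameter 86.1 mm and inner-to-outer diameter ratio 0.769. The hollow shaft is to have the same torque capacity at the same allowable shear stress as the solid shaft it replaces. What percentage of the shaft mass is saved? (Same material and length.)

Equal τ_max and T ⇒ the solid shaft needs d_s³ = d_o³(1−k⁴), so d_s = 86.1·(1−0.769⁴)^(1/3) = 74.59 mm.
Area ratio A_h/A_s = d_o²(1−k²)/d_s² = (1−k²)/(1−k⁴)^(2/3) = 0.5444.
Mass saving = 1 − 0.5444 = 45.6 %.

45.6 %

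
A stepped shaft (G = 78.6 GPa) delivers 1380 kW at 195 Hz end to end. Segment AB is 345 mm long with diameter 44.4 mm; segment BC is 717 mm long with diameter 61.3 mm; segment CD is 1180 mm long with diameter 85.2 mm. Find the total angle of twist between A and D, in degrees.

1.35°

ω = 2π·195 = 1225 rad/s, so T = P/ω = 1380×10³ / 1225 = 1126 N·m.
J_AB = π(0.0444)⁴/32 = 3.82×10^-7 m⁴; J_BC = π(0.0613)⁴/32 = 1.39×10^-6 m⁴; J_CD = π(0.0852)⁴/32 = 5.17×10^-6 m⁴.
θ = (T/G)·Σ L_i/J_i = (1126/78.6×10⁹)·(0.345/3.82×10^-7 + 0.717/1.39×10^-6 + 1.18/5.17×10^-6) = 0.02364 rad.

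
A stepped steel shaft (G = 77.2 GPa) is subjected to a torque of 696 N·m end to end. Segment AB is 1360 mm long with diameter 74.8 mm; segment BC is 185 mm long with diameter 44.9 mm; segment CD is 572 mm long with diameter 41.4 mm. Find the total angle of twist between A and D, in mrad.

26.1 mrad

J_AB = π(0.0748)⁴/32 = 3.07×10^-6 m⁴; J_BC = π(0.0449)⁴/32 = 3.99×10^-7 m⁴; J_CD = π(0.0414)⁴/32 = 2.88×10^-7 m⁴.
θ = (T/G)·Σ L_i/J_i = (696.0/77.2×10⁹)·(1.36/3.07×10^-6 + 0.185/3.99×10^-7 + 0.572/2.88×10^-7) = 0.02605 rad.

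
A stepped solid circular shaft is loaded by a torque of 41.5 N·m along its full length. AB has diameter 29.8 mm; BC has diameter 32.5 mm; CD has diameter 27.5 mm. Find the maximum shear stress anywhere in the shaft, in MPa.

10.2 MPa

Under the same torque, τ_max = 16T/(πd³) is largest where d is smallest — segment CD (d = 27.5 mm).
τ_max = 16·41.50/(π·(0.0275)³) = 1.016×10^7 Pa.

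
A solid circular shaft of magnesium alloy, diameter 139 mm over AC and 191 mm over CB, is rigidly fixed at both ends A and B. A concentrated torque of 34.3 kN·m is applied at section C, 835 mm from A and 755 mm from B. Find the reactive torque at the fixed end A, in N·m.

Compatibility: T_A·a/J_AC = T_B·b/J_CB with T_A + T_B = T₀.
J_AC = 3.66×10^-5 m⁴, J_CB = 1.31×10^-4 m⁴, so T_A = T₀·(J_AC/a)/((J_AC/a)+(J_CB/b)) = 6939 N·m, T_B = 27360 N·m.

6940 N·m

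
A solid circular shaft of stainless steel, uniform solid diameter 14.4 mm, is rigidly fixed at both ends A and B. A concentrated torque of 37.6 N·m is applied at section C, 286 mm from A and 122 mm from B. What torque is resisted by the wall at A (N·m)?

11.2 N·m

With uniform GJ and both ends fixed, compatibility θ_AC = θ_CB gives T_A·a = T_B·b, together with T_A + T_B = T₀.
T_A = T₀·b/(a+b) = 37.60·122/408.0 = 11.24 N·m; T_B = 26.36 N·m.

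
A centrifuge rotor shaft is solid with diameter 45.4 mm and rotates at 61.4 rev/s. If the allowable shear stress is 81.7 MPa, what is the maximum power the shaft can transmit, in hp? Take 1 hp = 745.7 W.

777 hp

J = πd⁴/32 = π(0.0454)⁴/32 = 4.171×10^-7 m⁴.
T_max = τ_allow·J/r = 8.17×10^7 × 4.171×10^-7 / 0.0227 = 1501 N·m.
ω = 2π·61.4 = 385.8 rad/s, so P_max = T_max·ω = 5.791×10^5 W.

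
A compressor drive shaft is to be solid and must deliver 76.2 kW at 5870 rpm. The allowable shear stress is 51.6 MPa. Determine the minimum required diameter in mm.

23.0 mm

ω = 2π·5870/60 = 614.7 rad/s, so T = P/ω = 76.2×10³ / 614.7 = 124.0 N·m.
For a solid shaft τ_max = 16T/(πd³), so d = (16T/(π τ_allow))^(1/3) = (16·124.0/(π·5.16×10^7))^(1/3) = 0.02304 m.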